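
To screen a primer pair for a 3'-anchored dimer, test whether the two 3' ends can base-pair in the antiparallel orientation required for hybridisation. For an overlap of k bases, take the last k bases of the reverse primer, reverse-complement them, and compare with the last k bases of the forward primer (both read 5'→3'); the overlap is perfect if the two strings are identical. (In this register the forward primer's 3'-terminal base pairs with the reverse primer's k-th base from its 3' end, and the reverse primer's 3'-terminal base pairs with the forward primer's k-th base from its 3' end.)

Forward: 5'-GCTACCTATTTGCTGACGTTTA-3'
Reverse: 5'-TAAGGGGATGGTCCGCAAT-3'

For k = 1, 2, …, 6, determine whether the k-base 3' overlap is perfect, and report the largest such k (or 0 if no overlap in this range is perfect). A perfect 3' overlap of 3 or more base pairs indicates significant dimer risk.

Last 6 bases (5'→3') — forward …CGTTTA, reverse …CGCAAT.
Reverse complement of the reverse primer's last 6 bases: ATTGCG; its first k bases are the reverse complement of the reverse primer's last k bases, so a perfect k-base overlap needs the forward primer's last k bases to equal them.
Comparing (forward last k vs required): k=1: A vs A ✓; k=2: TA vs AT ✗; k=3: TTA vs ATT ✗; k=4: TTTA vs ATTG ✗; k=5: GTTTA vs ATTGC ✗; k=6: CGTTTA vs ATTGCG ✗.
Only k = 1 is perfect, so the longest perfect 3' overlap is 1.

Longest perfect overlap: 1 complementary base pair; below the dimer-risk threshold (threshold 3).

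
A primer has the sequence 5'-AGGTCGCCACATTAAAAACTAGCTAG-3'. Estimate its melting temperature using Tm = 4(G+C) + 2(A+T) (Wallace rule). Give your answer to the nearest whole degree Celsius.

Base counts: A=10, T=5, G=5, C=6 (length 26).
Tm = 2·(10+5) + 4·(5+6) = 2·15 + 4·11 = 30 + 44 = 74°C.

74°C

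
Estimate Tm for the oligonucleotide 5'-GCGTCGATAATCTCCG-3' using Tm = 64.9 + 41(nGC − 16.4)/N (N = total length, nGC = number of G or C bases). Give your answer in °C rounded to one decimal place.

45.9°C

Base counts: A=3, T=4, G=4, C=5; G+C = 9, N = 16.
Tm = 64.9 + 41·(9 − 16.4)/16 = 64.9 + -303.40/16 = 45.9°C.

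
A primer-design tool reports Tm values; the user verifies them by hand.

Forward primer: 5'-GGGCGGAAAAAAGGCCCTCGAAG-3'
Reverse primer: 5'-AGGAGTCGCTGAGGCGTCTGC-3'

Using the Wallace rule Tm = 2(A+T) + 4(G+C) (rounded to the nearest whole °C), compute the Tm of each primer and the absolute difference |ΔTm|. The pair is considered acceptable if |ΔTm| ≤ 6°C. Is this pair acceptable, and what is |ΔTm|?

|ΔTm| = 4°C; the pair is acceptable.

Forward: A=8 T=1 G=9 C=5 → Tm = 2·9 + 4·14 = 74°C.
Reverse: A=3 T=4 G=9 C=5 → Tm = 2·7 + 4·14 = 70°C.
|ΔTm| = |74 − 70| = 4°C, ≤ 6°C.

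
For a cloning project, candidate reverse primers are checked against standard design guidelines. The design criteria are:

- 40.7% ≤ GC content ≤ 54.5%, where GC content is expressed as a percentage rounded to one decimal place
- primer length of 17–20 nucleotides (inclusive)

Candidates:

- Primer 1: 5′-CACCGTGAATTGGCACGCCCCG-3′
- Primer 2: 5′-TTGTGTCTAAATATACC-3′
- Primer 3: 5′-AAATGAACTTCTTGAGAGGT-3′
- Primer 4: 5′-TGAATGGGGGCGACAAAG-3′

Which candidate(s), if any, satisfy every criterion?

None of the candidates satisfy all criteria.

Primer 1 (22 nt, A=4 T=3 G=6 C=9): GC 15/22 = 68.2%, outside 40.7–54.5% ✗; length 22, outside 17–20 ✗ — fails.
Primer 2 (17 nt, A=5 T=7 G=2 C=3): GC 5/17 = 29.4%, outside 40.7–54.5% ✗; length 17 ✓ — fails.
Primer 3 (20 nt, A=7 T=6 G=5 C=2): GC 7/20 = 35.0%, outside 40.7–54.5% ✗; length 20 ✓ — fails.
Primer 4 (18 nt, A=6 T=2 G=8 C=2): GC 10/18 = 55.6%, outside 40.7–54.5% ✗; length 18 ✓ — fails.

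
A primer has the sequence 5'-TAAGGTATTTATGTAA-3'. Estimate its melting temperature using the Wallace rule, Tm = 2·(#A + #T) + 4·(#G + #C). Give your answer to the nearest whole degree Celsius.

38°C

Base counts: A=6, T=7, G=3, C=0 (length 16).
Tm = 2·(6+7) + 4·(3+0) = 2·13 + 4·3 = 26 + 12 = 38°C.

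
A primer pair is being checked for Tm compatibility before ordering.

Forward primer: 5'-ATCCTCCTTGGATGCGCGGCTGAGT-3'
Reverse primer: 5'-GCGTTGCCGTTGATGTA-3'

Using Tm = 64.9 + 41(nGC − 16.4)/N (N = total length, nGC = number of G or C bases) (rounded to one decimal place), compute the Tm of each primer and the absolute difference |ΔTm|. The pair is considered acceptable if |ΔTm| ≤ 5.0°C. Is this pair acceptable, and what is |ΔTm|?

Forward: G+C = 15, N = 25 → Tm = 64.9 + 41·(15 − 16.4)/25 = 62.6°C.
Reverse: G+C = 9, N = 17 → Tm = 64.9 + 41·(9 − 16.4)/17 = 47.1°C.
|ΔTm| = |62.6 − 47.1| = 15.5°C, > 5.0°C.

|ΔTm| = 15.5°C; the pair is not acceptable.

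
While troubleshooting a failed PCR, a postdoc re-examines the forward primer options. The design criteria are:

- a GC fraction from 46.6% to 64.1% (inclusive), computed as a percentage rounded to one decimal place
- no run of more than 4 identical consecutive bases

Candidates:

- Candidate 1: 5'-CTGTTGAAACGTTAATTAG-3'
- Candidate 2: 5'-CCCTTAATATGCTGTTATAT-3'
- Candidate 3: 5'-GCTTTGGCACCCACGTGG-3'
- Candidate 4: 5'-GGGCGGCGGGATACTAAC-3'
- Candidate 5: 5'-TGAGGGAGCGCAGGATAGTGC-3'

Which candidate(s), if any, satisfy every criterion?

Candidate 5 only.

Candidate 1 (19 nt, A=6 T=7 G=4 C=2): GC 6/19 = 31.6%, outside 46.6–64.1% ✗; longest run = 3 ✓ — fails.
Candidate 2 (20 nt, A=5 T=9 G=2 C=4): GC 6/20 = 30.0%, outside 46.6–64.1% ✗; longest run = 3 ✓ — fails.
Candidate 3 (18 nt, A=2 T=4 G=6 C=6): GC 12/18 = 66.7%, outside 46.6–64.1% ✗; longest run = 3 ✓ — fails.
Candidate 4 (18 nt, A=4 T=2 G=8 C=4): GC 12/18 = 66.7%, outside 46.6–64.1% ✗; longest run = 3 ✓ — fails.
Candidate 5 (21 nt, A=5 T=3 G=10 C=3): GC 13/21 = 61.9% ✓; longest run = 3 ✓ — passes.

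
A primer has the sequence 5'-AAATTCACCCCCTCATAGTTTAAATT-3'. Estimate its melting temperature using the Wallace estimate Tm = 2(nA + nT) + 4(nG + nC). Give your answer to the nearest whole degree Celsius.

68°C

Base counts: A=9, T=9, G=1, C=7 (length 26).
Tm = 2·(9+9) + 4·(1+7) = 2·18 + 4·8 = 36 + 32 = 68°C.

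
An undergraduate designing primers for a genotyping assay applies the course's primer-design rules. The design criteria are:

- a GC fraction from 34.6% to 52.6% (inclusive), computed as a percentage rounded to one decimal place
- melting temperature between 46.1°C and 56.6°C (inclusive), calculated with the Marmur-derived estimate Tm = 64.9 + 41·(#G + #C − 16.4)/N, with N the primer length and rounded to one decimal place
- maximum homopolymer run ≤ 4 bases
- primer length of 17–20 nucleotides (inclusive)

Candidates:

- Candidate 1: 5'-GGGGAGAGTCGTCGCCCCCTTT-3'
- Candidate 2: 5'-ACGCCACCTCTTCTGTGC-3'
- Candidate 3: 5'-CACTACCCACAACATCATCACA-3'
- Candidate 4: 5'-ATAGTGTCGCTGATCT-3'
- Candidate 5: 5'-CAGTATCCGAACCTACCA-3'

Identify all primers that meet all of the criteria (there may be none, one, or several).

Candidate 1 (22 nt, A=2 T=5 G=8 C=7): GC 15/22 = 68.2%, outside 34.6–52.6% ✗; Tm = 64.9 + 41·(15 − 16.4)/22 = 62.3°C, outside 46.1–56.6°C ✗; longest run = 5, exceeds 4 ✗; length 22, outside 17–20 ✗ — fails.
Candidate 2 (18 nt, A=2 T=5 G=3 C=8): GC 11/18 = 61.1%, outside 34.6–52.6% ✗; Tm = 64.9 + 41·(11 − 16.4)/18 = 52.6°C ✓; longest run = 2 ✓; length 18 ✓ — fails.
Candidate 3 (22 nt, A=9 T=3 G=0 C=10): GC 10/22 = 45.5% ✓; Tm = 64.9 + 41·(10 − 16.4)/22 = 53.0°C ✓; longest run = 3 ✓; length 22, outside 17–20 ✗ — fails.
Candidate 4 (16 nt, A=3 T=6 G=4 C=3): GC 7/16 = 43.8% ✓; Tm = 64.9 + 41·(7 − 16.4)/16 = 40.8°C, outside 46.1–56.6°C ✗; longest run = 1 ✓; length 16, outside 17–20 ✗ — fails.
Candidate 5 (18 nt, A=6 T=3 G=2 C=7): GC 9/18 = 50.0% ✓; Tm = 64.9 + 41·(9 − 16.4)/18 = 48.0°C ✓; longest run = 2 ✓; length 18 ✓ — passes.

Candidate 5 only.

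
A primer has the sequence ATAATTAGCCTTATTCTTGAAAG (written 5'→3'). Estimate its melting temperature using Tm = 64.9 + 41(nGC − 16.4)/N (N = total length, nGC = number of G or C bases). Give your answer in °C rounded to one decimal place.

46.4°C

Base counts: A=8, T=9, G=3, C=3; G+C = 6, N = 23.
Tm = 64.9 + 41·(6 − 16.4)/23 = 64.9 + -426.40/23 = 46.4°C.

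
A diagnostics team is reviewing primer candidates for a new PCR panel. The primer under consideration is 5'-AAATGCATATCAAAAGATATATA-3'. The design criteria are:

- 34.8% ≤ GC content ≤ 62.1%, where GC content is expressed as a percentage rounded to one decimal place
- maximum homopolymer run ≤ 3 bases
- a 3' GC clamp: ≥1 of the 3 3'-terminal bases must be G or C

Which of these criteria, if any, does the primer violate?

Fails: GC content, homopolymer run, GC clamp.

Base counts: A=13, T=6, G=2, C=2 (length 23).
GC content: GC 4/23 = 17.4%, outside 34.8–62.1% ✗
homopolymer run: longest run = 4, exceeds 3 ✗
GC clamp: 3' end ATA has 0 G/C, need ≥1 ✗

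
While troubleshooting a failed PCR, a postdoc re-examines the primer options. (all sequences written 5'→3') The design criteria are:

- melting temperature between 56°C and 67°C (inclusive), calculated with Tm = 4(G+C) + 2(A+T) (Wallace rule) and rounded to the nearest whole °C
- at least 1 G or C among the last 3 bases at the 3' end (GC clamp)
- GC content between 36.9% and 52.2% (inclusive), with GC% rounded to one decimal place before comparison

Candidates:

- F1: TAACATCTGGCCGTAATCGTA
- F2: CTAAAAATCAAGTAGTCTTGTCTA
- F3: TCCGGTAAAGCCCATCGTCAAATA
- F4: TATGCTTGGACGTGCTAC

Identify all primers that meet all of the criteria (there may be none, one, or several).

F1 only.

F1 (21 nt, A=6 T=6 G=4 C=5): Tm = 2·12 + 4·9 = 60°C ✓; 3' end GTA has 1 G/C ✓; GC 9/21 = 42.9% ✓ — passes.
F2 (24 nt, A=9 T=8 G=3 C=4): Tm = 2·17 + 4·7 = 62°C ✓; 3' end CTA has 1 G/C ✓; GC 7/24 = 29.2%, outside 36.9–52.2% ✗ — fails.
F3 (24 nt, A=8 T=5 G=4 C=7): Tm = 2·13 + 4·11 = 70°C, outside 56–67°C ✗; 3' end ATA has 0 G/C, need ≥1 ✗; GC 11/24 = 45.8% ✓ — fails.
F4 (18 nt, A=3 T=6 G=5 C=4): Tm = 2·9 + 4·9 = 54°C, outside 56–67°C ✗; 3' end TAC has 1 G/C ✓; GC 9/18 = 50.0% ✓ — fails.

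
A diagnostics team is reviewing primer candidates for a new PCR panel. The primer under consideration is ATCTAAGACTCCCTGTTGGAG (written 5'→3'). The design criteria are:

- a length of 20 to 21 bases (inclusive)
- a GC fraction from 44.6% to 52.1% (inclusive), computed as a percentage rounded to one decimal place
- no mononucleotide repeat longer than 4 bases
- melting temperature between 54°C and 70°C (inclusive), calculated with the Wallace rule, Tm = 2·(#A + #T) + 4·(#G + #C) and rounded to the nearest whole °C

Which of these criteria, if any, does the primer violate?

Meets all criteria.

Base counts: A=5, T=6, G=5, C=5 (length 21).
length: length 21 ✓
GC content: GC 10/21 = 47.6% ✓
homopolymer run: longest run = 3 ✓
Tm: Tm = 2·11 + 4·10 = 62°C ✓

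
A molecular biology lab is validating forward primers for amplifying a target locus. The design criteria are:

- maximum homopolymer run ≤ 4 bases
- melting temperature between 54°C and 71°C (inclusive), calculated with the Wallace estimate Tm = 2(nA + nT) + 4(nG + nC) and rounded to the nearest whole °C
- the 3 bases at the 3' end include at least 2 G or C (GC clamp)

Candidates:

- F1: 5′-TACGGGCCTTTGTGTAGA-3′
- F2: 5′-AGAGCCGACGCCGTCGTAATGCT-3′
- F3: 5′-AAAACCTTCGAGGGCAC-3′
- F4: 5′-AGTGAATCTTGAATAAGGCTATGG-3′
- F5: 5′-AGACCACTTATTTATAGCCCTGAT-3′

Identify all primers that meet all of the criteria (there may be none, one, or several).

F1 (18 nt, A=3 T=6 G=6 C=3): longest run = 3 ✓; Tm = 2·9 + 4·9 = 54°C ✓; 3' end AGA has 1 G/C, need ≥2 ✗ — fails.
F2 (23 nt, A=5 T=4 G=7 C=7): longest run = 2 ✓; Tm = 2·9 + 4·14 = 74°C, outside 54–71°C ✗; 3' end GCT has 2 G/C ✓ — fails.
F3 (17 nt, A=6 T=2 G=4 C=5): longest run = 4 ✓; Tm = 2·8 + 4·9 = 52°C, outside 54–71°C ✗; 3' end CAC has 2 G/C ✓ — fails.
F4 (24 nt, A=8 T=7 G=7 C=2): longest run = 2 ✓; Tm = 2·15 + 4·9 = 66°C ✓; 3' end TGG has 2 G/C ✓ — passes.
F5 (24 nt, A=7 T=8 G=3 C=6): longest run = 3 ✓; Tm = 2·15 + 4·9 = 66°C ✓; 3' end GAT has 1 G/C, need ≥2 ✗ — fails.

F4 only.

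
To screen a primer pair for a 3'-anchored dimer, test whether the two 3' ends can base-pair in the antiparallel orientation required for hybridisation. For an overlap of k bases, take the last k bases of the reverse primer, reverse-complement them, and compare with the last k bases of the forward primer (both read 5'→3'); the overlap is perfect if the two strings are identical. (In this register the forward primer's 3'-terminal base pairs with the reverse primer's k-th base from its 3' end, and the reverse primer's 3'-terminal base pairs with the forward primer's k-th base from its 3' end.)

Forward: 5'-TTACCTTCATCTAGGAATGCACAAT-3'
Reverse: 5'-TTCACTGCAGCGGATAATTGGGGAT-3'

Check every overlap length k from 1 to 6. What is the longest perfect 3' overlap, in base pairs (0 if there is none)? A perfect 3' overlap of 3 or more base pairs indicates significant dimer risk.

Last 6 bases (5'→3') — forward …CACAAT, reverse …GGGGAT.
Reverse complement of the reverse primer's last 6 bases: ATCCCC; its first k bases are the reverse complement of the reverse primer's last k bases, so a perfect k-base overlap needs the forward primer's last k bases to equal them.
Comparing (forward last k vs required): k=1: T vs A ✗; k=2: AT vs AT ✓; k=3: AAT vs ATC ✗; k=4: CAAT vs ATCC ✗; k=5: ACAAT vs ATCCC ✗; k=6: CACAAT vs ATCCCC ✗.
Only k = 2 is perfect, so the longest perfect 3' overlap is 2.

Longest perfect overlap: 2 complementary base pairs; below the dimer-risk threshold (threshold 3).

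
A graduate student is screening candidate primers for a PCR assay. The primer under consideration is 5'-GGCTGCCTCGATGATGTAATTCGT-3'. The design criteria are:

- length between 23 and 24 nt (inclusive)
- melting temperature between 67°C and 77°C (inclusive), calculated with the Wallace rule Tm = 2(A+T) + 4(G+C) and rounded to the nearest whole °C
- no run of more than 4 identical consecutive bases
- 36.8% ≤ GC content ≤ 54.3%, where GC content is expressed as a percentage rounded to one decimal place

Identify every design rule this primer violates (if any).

Meets all criteria.

Base counts: A=4, T=8, G=7, C=5 (length 24).
length: length 24 ✓
Tm: Tm = 2·12 + 4·12 = 72°C ✓
homopolymer run: longest run = 2 ✓
GC content: GC 12/24 = 50.0% ✓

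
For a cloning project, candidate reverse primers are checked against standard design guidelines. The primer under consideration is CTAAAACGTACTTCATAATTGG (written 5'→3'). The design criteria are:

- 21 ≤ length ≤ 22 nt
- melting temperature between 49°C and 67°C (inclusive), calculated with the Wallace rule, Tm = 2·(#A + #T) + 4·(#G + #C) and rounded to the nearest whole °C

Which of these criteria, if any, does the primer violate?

Base counts: A=8, T=7, G=3, C=4 (length 22).
length: length 22 ✓
Tm: Tm = 2·15 + 4·7 = 58°C ✓

Meets all criteria.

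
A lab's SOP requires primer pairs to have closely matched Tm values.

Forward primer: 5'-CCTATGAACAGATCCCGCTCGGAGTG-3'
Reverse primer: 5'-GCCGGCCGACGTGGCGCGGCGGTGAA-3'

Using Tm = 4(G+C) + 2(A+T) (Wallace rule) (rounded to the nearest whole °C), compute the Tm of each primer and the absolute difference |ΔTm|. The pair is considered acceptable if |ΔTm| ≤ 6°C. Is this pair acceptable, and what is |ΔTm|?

Forward: A=6 T=5 G=7 C=8 → Tm = 2·11 + 4·15 = 82°C.
Reverse: A=3 T=2 G=13 C=8 → Tm = 2·5 + 4·21 = 94°C.
|ΔTm| = |82 − 94| = 12°C, > 6°C.

|ΔTm| = 12°C; the pair is not acceptable.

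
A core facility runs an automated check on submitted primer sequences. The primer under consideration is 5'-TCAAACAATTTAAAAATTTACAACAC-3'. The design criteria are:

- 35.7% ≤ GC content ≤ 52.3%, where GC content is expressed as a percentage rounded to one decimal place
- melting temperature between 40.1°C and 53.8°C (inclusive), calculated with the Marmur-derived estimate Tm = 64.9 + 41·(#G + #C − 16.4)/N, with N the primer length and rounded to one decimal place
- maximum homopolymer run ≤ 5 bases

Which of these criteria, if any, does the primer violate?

Fails: GC content.

Base counts: A=14, T=7, G=0, C=5 (length 26).
GC content: GC 5/26 = 19.2%, outside 35.7–52.3% ✗
Tm: Tm = 64.9 + 41·(5 − 16.4)/26 = 46.9°C ✓
homopolymer run: longest run = 5 ✓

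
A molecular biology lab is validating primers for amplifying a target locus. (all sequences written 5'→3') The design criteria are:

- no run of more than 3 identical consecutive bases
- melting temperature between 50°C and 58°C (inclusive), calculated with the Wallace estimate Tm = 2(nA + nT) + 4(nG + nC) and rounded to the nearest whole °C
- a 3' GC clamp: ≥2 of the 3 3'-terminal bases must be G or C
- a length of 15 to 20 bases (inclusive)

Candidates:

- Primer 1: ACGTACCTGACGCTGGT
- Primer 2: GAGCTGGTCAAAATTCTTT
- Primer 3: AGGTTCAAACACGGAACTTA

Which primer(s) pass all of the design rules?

Primer 1 (17 nt, A=3 T=4 G=5 C=5): longest run = 2 ✓; Tm = 2·7 + 4·10 = 54°C ✓; 3' end GGT has 2 G/C ✓; length 17 ✓ — passes.
Primer 2 (19 nt, A=5 T=7 G=4 C=3): longest run = 4, exceeds 3 ✗; Tm = 2·12 + 4·7 = 52°C ✓; 3' end TTT has 0 G/C, need ≥2 ✗; length 19 ✓ — fails.
Primer 3 (20 nt, A=8 T=4 G=4 C=4): longest run = 3 ✓; Tm = 2·12 + 4·8 = 56°C ✓; 3' end TTA has 0 G/C, need ≥2 ✗; length 20 ✓ — fails.

Primer 1 only.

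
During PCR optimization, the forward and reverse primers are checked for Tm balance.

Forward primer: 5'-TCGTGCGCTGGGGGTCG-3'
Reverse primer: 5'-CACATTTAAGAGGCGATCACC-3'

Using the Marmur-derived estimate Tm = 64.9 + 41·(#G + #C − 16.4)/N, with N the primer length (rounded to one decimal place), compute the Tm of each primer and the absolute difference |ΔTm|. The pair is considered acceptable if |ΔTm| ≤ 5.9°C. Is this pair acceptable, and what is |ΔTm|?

|ΔTm| = 4.3°C; the pair is acceptable.

Forward: G+C = 13, N = 17 → Tm = 64.9 + 41·(13 − 16.4)/17 = 56.7°C.
Reverse: G+C = 10, N = 21 → Tm = 64.9 + 41·(10 − 16.4)/21 = 52.4°C.
|ΔTm| = |56.7 − 52.4| = 4.3°C, ≤ 5.9°C.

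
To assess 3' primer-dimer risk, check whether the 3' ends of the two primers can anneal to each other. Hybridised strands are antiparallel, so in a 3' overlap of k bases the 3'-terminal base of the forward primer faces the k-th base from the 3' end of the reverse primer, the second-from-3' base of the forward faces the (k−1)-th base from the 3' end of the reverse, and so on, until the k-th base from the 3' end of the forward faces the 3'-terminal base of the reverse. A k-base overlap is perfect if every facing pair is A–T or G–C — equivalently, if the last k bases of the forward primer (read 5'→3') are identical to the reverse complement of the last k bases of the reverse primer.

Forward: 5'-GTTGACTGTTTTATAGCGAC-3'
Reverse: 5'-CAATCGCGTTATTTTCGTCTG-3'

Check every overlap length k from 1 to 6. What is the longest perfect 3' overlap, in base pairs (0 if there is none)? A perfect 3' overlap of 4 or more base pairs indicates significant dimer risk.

Last 6 bases (5'→3') — forward …AGCGAC, reverse …CGTCTG.
Reverse complement of the reverse primer's last 6 bases: CAGACG; its first k bases are the reverse complement of the reverse primer's last k bases, so a perfect k-base overlap needs the forward primer's last k bases to equal them.
Comparing (forward last k vs required): k=1: C vs C ✓; k=2: AC vs CA ✗; k=3: GAC vs CAG ✗; k=4: CGAC vs CAGA ✗; k=5: GCGAC vs CAGAC ✗; k=6: AGCGAC vs CAGACG ✗.
Only k = 1 is perfect, so the longest perfect 3' overlap is 1.

Longest perfect overlap: 1 complementary base pair; below the dimer-risk threshold (threshold 4).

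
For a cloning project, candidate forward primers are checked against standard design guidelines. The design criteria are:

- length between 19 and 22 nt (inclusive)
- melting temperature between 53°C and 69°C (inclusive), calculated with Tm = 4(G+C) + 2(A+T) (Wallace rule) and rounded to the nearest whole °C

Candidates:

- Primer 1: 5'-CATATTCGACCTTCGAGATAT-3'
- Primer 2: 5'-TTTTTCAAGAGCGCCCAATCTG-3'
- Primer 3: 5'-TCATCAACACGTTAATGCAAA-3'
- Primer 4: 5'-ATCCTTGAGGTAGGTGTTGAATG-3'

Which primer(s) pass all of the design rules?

Primer 1 (21 nt, A=6 T=7 G=3 C=5): length 21 ✓; Tm = 2·13 + 4·8 = 58°C ✓ — passes.
Primer 2 (22 nt, A=5 T=7 G=4 C=6): length 22 ✓; Tm = 2·12 + 4·10 = 64°C ✓ — passes.
Primer 3 (21 nt, A=9 T=5 G=2 C=5): length 21 ✓; Tm = 2·14 + 4·7 = 56°C ✓ — passes.
Primer 4 (23 nt, A=5 T=8 G=8 C=2): length 23, outside 19–22 ✗; Tm = 2·13 + 4·10 = 66°C ✓ — fails.

Primer 1, Primer 2 and Primer 3.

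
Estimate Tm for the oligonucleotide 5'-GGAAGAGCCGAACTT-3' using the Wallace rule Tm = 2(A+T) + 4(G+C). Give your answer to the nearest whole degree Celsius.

Base counts: A=5, T=2, G=5, C=3 (length 15).
Tm = 2·(5+2) + 4·(5+3) = 2·7 + 4·8 = 14 + 32 = 46°C.

46°C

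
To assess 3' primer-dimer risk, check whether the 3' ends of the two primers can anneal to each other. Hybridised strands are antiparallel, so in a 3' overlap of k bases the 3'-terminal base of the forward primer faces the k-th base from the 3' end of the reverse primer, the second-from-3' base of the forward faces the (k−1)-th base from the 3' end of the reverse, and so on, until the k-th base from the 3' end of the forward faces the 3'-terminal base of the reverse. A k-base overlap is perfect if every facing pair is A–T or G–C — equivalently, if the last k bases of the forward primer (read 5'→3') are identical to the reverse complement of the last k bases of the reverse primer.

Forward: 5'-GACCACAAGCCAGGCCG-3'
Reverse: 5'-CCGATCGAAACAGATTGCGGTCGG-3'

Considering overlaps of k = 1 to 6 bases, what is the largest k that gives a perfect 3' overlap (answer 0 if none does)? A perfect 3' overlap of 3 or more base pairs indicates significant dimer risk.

Longest perfect overlap: 3 complementary base pairs; significant dimer risk (threshold 3).

Last 6 bases (5'→3') — forward …AGGCCG, reverse …GGTCGG.
Reverse complement of the reverse primer's last 6 bases: CCGACC; its first k bases are the reverse complement of the reverse primer's last k bases, so a perfect k-base overlap needs the forward primer's last k bases to equal them.
Comparing (forward last k vs required): k=1: G vs C ✗; k=2: CG vs CC ✗; k=3: CCG vs CCG ✓; k=4: GCCG vs CCGA ✗; k=5: GGCCG vs CCGAC ✗; k=6: AGGCCG vs CCGACC ✗.
Only k = 3 is perfect, so the longest perfect 3' overlap is 3.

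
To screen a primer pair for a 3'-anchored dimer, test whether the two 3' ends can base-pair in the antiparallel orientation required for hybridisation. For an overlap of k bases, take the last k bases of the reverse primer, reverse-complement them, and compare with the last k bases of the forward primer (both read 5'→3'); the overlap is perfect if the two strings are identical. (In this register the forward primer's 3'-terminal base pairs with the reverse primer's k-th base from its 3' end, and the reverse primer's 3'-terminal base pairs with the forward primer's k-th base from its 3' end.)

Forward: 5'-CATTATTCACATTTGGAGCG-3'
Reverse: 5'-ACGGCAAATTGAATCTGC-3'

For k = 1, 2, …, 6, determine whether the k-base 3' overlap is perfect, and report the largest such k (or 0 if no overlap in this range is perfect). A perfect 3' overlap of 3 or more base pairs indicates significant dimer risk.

Longest perfect overlap: 1 complementary base pair; below the dimer-risk threshold (threshold 3).

Last 6 bases (5'→3') — forward …GGAGCG, reverse …ATCTGC.
Reverse complement of the reverse primer's last 6 bases: GCAGAT; its first k bases are the reverse complement of the reverse primer's last k bases, so a perfect k-base overlap needs the forward primer's last k bases to equal them.
Comparing (forward last k vs required): k=1: G vs G ✓; k=2: CG vs GC ✗; k=3: GCG vs GCA ✗; k=4: AGCG vs GCAG ✗; k=5: GAGCG vs GCAGA ✗; k=6: GGAGCG vs GCAGAT ✗.
Only k = 1 is perfect, so the longest perfect 3' overlap is 1.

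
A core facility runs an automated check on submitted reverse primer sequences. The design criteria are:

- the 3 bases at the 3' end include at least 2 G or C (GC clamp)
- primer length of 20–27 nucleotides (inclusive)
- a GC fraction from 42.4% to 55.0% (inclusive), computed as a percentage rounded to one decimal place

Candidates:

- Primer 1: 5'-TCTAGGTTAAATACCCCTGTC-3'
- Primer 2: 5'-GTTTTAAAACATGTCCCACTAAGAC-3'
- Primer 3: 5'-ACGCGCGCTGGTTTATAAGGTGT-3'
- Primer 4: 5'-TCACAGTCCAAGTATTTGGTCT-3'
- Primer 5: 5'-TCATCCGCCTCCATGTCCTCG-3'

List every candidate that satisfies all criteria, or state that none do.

Primer 1 only.

Primer 1 (21 nt, A=5 T=7 G=3 C=6): 3' end GTC has 2 G/C ✓; length 21 ✓; GC 9/21 = 42.9% ✓ — passes.
Primer 2 (25 nt, A=9 T=7 G=3 C=6): 3' end GAC has 2 G/C ✓; length 25 ✓; GC 9/25 = 36.0%, outside 42.4–55.0% ✗ — fails.
Primer 3 (23 nt, A=4 T=7 G=8 C=4): 3' end TGT has 1 G/C, need ≥2 ✗; length 23 ✓; GC 12/23 = 52.2% ✓ — fails.
Primer 4 (22 nt, A=5 T=8 G=4 C=5): 3' end TCT has 1 G/C, need ≥2 ✗; length 22 ✓; GC 9/22 = 40.9%, outside 42.4–55.0% ✗ — fails.
Primer 5 (21 nt, A=2 T=6 G=3 C=10): 3' end TCG has 2 G/C ✓; length 21 ✓; GC 13/21 = 61.9%, outside 42.4–55.0% ✗ — fails.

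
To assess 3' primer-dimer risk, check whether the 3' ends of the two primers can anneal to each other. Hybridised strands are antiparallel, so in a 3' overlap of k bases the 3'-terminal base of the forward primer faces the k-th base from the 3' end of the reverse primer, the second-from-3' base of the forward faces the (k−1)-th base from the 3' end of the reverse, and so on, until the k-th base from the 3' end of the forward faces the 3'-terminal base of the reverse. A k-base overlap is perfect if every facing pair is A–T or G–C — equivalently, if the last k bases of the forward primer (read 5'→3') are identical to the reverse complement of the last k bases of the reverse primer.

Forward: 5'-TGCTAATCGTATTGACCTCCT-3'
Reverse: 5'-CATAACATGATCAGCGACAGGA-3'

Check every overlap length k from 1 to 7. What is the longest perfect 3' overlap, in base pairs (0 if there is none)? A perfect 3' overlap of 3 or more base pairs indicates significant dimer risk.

Last 7 bases (5'→3') — forward …ACCTCCT, reverse …GACAGGA.
Reverse complement of the reverse primer's last 7 bases: TCCTGTC; its first k bases are the reverse complement of the reverse primer's last k bases, so a perfect k-base overlap needs the forward primer's last k bases to equal them.
Comparing (forward last k vs required): k=1: T vs T ✓; k=2: CT vs TC ✗; k=3: CCT vs TCC ✗; k=4: TCCT vs TCCT ✓; k=5: CTCCT vs TCCTG ✗; k=6: CCTCCT vs TCCTGT ✗; k=7: ACCTCCT vs TCCTGTC ✗.
Perfect overlaps at k = 1, 4; the largest is 4.

Longest perfect overlap: 4 complementary base pairs; significant dimer risk (threshold 3).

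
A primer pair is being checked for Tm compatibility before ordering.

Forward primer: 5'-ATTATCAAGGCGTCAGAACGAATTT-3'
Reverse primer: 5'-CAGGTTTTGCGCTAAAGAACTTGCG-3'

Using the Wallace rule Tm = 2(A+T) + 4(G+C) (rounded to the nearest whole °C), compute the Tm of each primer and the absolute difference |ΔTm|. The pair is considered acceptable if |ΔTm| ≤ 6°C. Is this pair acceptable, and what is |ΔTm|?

|ΔTm| = 6°C; the pair is acceptable.

Forward: A=9 T=7 G=5 C=4 → Tm = 2·16 + 4·9 = 68°C.
Reverse: A=6 T=7 G=7 C=5 → Tm = 2·13 + 4·12 = 74°C.
|ΔTm| = |68 − 74| = 6°C, ≤ 6°C.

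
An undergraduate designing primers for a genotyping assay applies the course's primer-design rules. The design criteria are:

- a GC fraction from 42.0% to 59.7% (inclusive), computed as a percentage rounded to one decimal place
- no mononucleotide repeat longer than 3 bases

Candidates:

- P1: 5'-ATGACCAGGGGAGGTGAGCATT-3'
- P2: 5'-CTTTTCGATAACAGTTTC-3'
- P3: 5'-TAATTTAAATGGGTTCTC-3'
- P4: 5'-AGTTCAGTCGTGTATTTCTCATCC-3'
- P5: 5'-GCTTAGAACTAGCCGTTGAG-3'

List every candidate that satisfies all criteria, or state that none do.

P5 only.

P1 (22 nt, A=6 T=4 G=9 C=3): GC 12/22 = 54.5% ✓; longest run = 4, exceeds 3 ✗ — fails.
P2 (18 nt, A=4 T=8 G=2 C=4): GC 6/18 = 33.3%, outside 42.0–59.7% ✗; longest run = 4, exceeds 3 ✗ — fails.
P3 (18 nt, A=5 T=8 G=3 C=2): GC 5/18 = 27.8%, outside 42.0–59.7% ✗; longest run = 3 ✓ — fails.
P4 (24 nt, A=4 T=10 G=4 C=6): GC 10/24 = 41.7%, outside 42.0–59.7% ✗; longest run = 3 ✓ — fails.
P5 (20 nt, A=5 T=5 G=6 C=4): GC 10/20 = 50.0% ✓; longest run = 2 ✓ — passes.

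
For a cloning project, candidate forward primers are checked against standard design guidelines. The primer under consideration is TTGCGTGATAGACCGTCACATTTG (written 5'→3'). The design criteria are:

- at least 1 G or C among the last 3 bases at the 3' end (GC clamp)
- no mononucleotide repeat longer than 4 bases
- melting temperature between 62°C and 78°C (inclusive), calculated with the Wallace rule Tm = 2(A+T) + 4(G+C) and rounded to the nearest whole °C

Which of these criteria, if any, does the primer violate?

Meets all criteria.

Base counts: A=5, T=8, G=6, C=5 (length 24).
GC clamp: 3' end TTG has 1 G/C ✓
homopolymer run: longest run = 3 ✓
Tm: Tm = 2·13 + 4·11 = 70°C ✓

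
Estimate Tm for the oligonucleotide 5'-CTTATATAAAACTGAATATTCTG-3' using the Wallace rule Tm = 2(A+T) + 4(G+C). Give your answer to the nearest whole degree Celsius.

Base counts: A=9, T=9, G=2, C=3 (length 23).
Tm = 2·(9+9) + 4·(2+3) = 2·18 + 4·5 = 36 + 20 = 56°C.

56°C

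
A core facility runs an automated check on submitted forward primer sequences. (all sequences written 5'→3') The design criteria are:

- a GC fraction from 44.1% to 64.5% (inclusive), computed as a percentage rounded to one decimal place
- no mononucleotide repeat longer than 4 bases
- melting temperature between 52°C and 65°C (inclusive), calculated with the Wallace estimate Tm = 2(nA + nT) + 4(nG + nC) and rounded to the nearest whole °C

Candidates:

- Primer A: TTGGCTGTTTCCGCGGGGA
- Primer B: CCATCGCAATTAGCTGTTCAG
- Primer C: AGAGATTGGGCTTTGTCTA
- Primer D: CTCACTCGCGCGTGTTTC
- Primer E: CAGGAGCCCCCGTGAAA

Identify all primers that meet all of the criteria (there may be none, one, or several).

Primer A (19 nt, A=1 T=6 G=8 C=4): GC 12/19 = 63.2% ✓; longest run = 4 ✓; Tm = 2·7 + 4·12 = 62°C ✓ — passes.
Primer B (21 nt, A=5 T=6 G=4 C=6): GC 10/21 = 47.6% ✓; longest run = 2 ✓; Tm = 2·11 + 4·10 = 62°C ✓ — passes.
Primer C (19 nt, A=4 T=7 G=6 C=2): GC 8/19 = 42.1%, outside 44.1–64.5% ✗; longest run = 3 ✓; Tm = 2·11 + 4·8 = 54°C ✓ — fails.
Primer D (18 nt, A=1 T=6 G=4 C=7): GC 11/18 = 61.1% ✓; longest run = 3 ✓; Tm = 2·7 + 4·11 = 58°C ✓ — passes.
Primer E (17 nt, A=5 T=1 G=5 C=6): GC 11/17 = 64.7%, outside 44.1–64.5% ✗; longest run = 5, exceeds 4 ✗; Tm = 2·6 + 4·11 = 56°C ✓ — fails.

Primer A, Primer B and Primer D.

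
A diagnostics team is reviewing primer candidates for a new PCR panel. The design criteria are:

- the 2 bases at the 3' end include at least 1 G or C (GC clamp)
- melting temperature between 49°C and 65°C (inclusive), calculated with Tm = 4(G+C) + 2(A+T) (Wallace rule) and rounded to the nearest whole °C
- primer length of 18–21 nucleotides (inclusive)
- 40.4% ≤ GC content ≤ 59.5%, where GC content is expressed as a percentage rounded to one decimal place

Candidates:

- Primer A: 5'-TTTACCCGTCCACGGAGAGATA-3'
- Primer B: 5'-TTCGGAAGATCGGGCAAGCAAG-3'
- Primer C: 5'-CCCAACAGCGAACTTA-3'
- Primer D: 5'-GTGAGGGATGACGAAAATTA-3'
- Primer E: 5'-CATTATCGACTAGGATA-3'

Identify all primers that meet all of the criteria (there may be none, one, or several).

None of the candidates satisfy all criteria.

Primer A (22 nt, A=6 T=5 G=5 C=6): 3' end TA has 0 G/C, need ≥1 ✗; Tm = 2·11 + 4·11 = 66°C, outside 49–65°C ✗; length 22, outside 18–21 ✗; GC 11/22 = 50.0% ✓ — fails.
Primer B (22 nt, A=7 T=3 G=8 C=4): 3' end AG has 1 G/C ✓; Tm = 2·10 + 4·12 = 68°C, outside 49–65°C ✗; length 22, outside 18–21 ✗; GC 12/22 = 54.5% ✓ — fails.
Primer C (16 nt, A=6 T=2 G=2 C=6): 3' end TA has 0 G/C, need ≥1 ✗; Tm = 2·8 + 4·8 = 48°C, outside 49–65°C ✗; length 16, outside 18–21 ✗; GC 8/16 = 50.0% ✓ — fails.
Primer D (20 nt, A=8 T=4 G=7 C=1): 3' end TA has 0 G/C, need ≥1 ✗; Tm = 2·12 + 4·8 = 56°C ✓; length 20 ✓; GC 8/20 = 40.0%, outside 40.4–59.5% ✗ — fails.
Primer E (17 nt, A=6 T=5 G=3 C=3): 3' end TA has 0 G/C, need ≥1 ✗; Tm = 2·11 + 4·6 = 46°C, outside 49–65°C ✗; length 17, outside 18–21 ✗; GC 6/17 = 35.3%, outside 40.4–59.5% ✗ — fails.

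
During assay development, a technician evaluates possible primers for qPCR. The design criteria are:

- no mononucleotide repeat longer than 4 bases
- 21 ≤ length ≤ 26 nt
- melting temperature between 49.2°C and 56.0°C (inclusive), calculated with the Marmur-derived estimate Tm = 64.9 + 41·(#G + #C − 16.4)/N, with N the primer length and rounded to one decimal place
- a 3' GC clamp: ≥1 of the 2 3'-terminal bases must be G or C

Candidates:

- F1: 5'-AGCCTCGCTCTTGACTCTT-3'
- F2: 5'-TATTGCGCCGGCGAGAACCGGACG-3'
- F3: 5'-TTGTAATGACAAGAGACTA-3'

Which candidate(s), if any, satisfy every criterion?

F1 (19 nt, A=2 T=7 G=3 C=7): longest run = 2 ✓; length 19, outside 21–26 ✗; Tm = 64.9 + 41·(10 − 16.4)/19 = 51.1°C ✓; 3' end TT has 0 G/C, need ≥1 ✗ — fails.
F2 (24 nt, A=5 T=3 G=9 C=7): longest run = 2 ✓; length 24 ✓; Tm = 64.9 + 41·(16 − 16.4)/24 = 64.2°C, outside 49.2–56.0°C ✗; 3' end CG has 2 G/C ✓ — fails.
F3 (19 nt, A=8 T=5 G=4 C=2): longest run = 2 ✓; length 19, outside 21–26 ✗; Tm = 64.9 + 41·(6 − 16.4)/19 = 42.5°C, outside 49.2–56.0°C ✗; 3' end TA has 0 G/C, need ≥1 ✗ — fails.

None of the candidates satisfy all criteria.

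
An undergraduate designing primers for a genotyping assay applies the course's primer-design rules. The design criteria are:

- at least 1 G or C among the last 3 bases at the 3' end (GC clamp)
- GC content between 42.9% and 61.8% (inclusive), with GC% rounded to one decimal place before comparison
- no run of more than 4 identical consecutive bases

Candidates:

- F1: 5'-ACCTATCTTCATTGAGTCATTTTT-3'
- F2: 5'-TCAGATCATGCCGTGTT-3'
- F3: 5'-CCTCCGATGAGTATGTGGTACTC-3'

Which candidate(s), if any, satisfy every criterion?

F2 and F3.

F1 (24 nt, A=5 T=12 G=2 C=5): 3' end TTT has 0 G/C, need ≥1 ✗; GC 7/24 = 29.2%, outside 42.9–61.8% ✗; longest run = 5, exceeds 4 ✗ — fails.
F2 (17 nt, A=3 T=6 G=4 C=4): 3' end GTT has 1 G/C ✓; GC 8/17 = 47.1% ✓; longest run = 2 ✓ — passes.
F3 (23 nt, A=4 T=7 G=6 C=6): 3' end CTC has 2 G/C ✓; GC 12/23 = 52.2% ✓; longest run = 2 ✓ — passes.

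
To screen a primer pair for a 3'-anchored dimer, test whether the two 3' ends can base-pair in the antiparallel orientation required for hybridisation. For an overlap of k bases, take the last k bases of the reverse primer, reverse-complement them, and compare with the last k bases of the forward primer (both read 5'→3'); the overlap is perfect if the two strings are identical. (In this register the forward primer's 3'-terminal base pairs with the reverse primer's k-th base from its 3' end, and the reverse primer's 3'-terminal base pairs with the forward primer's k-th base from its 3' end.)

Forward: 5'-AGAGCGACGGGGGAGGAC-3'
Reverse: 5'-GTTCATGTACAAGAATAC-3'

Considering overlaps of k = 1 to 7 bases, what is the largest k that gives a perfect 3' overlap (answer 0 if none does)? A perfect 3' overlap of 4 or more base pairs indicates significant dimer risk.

Last 7 bases (5'→3') — forward …GGAGGAC, reverse …AGAATAC.
Reverse complement of the reverse primer's last 7 bases: GTATTCT; its first k bases are the reverse complement of the reverse primer's last k bases, so a perfect k-base overlap needs the forward primer's last k bases to equal them.
Comparing (forward last k vs required): k=1: C vs G ✗; k=2: AC vs GT ✗; k=3: GAC vs GTA ✗; k=4: GGAC vs GTAT ✗; k=5: AGGAC vs GTATT ✗; k=6: GAGGAC vs GTATTC ✗; k=7: GGAGGAC vs GTATTCT ✗.
No overlap length from 1 to 7 is perfect, so the longest perfect 3' overlap is 0.

Longest perfect overlap: 0 complementary base pairs; below the dimer-risk threshold (threshold 4).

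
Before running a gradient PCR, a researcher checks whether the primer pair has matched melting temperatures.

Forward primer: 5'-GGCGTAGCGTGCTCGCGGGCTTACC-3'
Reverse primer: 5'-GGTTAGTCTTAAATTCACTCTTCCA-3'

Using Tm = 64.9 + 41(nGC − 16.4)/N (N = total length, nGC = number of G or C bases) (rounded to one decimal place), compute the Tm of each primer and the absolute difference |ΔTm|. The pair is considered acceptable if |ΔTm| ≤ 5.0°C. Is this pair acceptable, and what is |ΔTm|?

Forward: G+C = 18, N = 25 → Tm = 64.9 + 41·(18 − 16.4)/25 = 67.5°C.
Reverse: G+C = 9, N = 25 → Tm = 64.9 + 41·(9 − 16.4)/25 = 52.8°C.
|ΔTm| = |67.5 − 52.8| = 14.7°C, > 5.0°C.

|ΔTm| = 14.7°C; the pair is not acceptable.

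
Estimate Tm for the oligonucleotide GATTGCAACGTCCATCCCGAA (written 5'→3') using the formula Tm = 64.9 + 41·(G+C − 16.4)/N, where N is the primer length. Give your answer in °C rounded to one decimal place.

54.4°C

Base counts: A=6, T=4, G=4, C=7; G+C = 11, N = 21.
Tm = 64.9 + 41·(11 − 16.4)/21 = 64.9 + -221.40/21 = 54.4°C.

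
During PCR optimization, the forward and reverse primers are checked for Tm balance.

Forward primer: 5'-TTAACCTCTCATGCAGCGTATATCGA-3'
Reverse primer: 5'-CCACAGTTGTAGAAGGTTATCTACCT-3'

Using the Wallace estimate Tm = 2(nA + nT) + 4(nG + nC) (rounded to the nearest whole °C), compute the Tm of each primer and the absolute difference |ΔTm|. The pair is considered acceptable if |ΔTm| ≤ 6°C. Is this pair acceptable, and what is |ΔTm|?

Forward: A=7 T=8 G=4 C=7 → Tm = 2·15 + 4·11 = 74°C.
Reverse: A=7 T=8 G=5 C=6 → Tm = 2·15 + 4·11 = 74°C.
|ΔTm| = |74 − 74| = 0°C, ≤ 6°C.

|ΔTm| = 0°C; the pair is acceptable.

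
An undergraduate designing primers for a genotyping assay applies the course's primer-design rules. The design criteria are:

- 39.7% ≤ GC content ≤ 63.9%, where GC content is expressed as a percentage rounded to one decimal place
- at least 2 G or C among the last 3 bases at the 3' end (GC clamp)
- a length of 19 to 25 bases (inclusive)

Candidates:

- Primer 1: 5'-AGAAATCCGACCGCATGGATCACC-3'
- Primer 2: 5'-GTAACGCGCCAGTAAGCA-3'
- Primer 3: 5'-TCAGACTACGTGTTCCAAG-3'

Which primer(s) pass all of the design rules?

Primer 1 only.

Primer 1 (24 nt, A=8 T=3 G=5 C=8): GC 13/24 = 54.2% ✓; 3' end ACC has 2 G/C ✓; length 24 ✓ — passes.
Primer 2 (18 nt, A=6 T=2 G=5 C=5): GC 10/18 = 55.6% ✓; 3' end GCA has 2 G/C ✓; length 18, outside 19–25 ✗ — fails.
Primer 3 (19 nt, A=5 T=5 G=4 C=5): GC 9/19 = 47.4% ✓; 3' end AAG has 1 G/C, need ≥2 ✗; length 19 ✓ — fails.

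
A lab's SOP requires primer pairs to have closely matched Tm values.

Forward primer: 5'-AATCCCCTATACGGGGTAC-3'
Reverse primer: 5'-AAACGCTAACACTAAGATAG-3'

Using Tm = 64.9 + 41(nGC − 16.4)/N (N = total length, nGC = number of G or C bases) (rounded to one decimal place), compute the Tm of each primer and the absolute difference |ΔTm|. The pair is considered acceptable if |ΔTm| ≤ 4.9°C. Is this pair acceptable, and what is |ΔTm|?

|ΔTm| = 5.5°C; the pair is not acceptable.

Forward: G+C = 10, N = 19 → Tm = 64.9 + 41·(10 − 16.4)/19 = 51.1°C.
Reverse: G+C = 7, N = 20 → Tm = 64.9 + 41·(7 − 16.4)/20 = 45.6°C.
|ΔTm| = |51.1 − 45.6| = 5.5°C, > 4.9°C.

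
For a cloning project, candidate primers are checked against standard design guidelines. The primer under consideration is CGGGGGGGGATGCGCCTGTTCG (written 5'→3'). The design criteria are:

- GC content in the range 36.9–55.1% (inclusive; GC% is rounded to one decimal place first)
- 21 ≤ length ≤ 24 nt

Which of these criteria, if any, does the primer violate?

Fails: GC content.

Base counts: A=1, T=4, G=12, C=5 (length 22).
GC content: GC 17/22 = 77.3%, outside 36.9–55.1% ✗
length: length 22 ✓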